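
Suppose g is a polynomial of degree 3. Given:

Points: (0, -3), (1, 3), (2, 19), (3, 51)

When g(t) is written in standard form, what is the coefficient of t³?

1

Write g(t) = at³ + bt² + ct + d; the 4 given values yield a linear system in the 4 coefficients.
Solving, g(t) = t³ + 2t² + 3t - 3.
The coefficient of t³ is 1.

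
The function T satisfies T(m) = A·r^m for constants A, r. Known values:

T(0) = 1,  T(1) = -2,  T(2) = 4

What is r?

Consecutive ratio: -2/1 = -2, and 4/(-2) = -2, so r = -2.
Then A·(-2)^0 = 1 gives A = 1, and T(m) = 1·(-2)^m.

-2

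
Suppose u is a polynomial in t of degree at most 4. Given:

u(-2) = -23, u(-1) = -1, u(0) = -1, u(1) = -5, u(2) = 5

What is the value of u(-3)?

-85

First differences: 22, 0, -4, 10. Second differences: -22, -4, 14. Third differences: 18, 18.
Level-3 differences are constant, so u has degree 3.
Fitting a degree-3 polynomial gives u(t) = 3t³ - 2t² - 5t - 1.
Then u(-3) = -85.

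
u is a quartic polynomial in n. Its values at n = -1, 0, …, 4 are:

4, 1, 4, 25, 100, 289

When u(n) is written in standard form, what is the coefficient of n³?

0

First differences: -3, 3, 21, 75, 189. Second differences: 6, 18, 54, 114. Third differences: 12, 36, 60. Fourth differences: 24, 24.
Level-4 differences are constant, so u has degree 4.
Fitting a degree-4 polynomial gives u(n) = n^4 + 2n² + 1.
The coefficient of n³ is 0.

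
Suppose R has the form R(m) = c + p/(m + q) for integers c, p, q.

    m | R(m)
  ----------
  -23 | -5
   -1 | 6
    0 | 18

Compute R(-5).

(R(m) − c)(m + q) = p for each data point; the three points give a linear system in c and q, then p follows.
Solving: c = -6, q = -1, p = -24, so R(m) = -6 − 24/(m − 1).
Then R(-5) = -6 − 24/(-6) = -2.

-2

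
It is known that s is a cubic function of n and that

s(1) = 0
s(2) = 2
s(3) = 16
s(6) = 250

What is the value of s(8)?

Write s(n) = an³ + bn² + cn + d; the 4 given values yield a linear system in the 4 coefficients.
Solving, s(n) = 2n³ - 6n² + 6n - 2.
Then s(8) = 686.

686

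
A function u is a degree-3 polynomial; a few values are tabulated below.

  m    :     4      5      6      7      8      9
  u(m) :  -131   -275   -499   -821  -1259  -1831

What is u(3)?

-49

First differences: -144, -224, -322, -438, -572. Second differences: -80, -98, -116, -134. Third differences: -18, -18, -18.
Level-3 differences are constant, so u has degree 3.
Fitting a degree-3 polynomial gives u(m) = -3m³ + 5m² - 6m + 5.
Then u(3) = -49.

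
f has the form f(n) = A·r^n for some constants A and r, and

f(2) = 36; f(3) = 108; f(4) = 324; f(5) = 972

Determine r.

3

Consecutive ratio: 108/36 = 3, and 324/108 = 3, so r = 3.
Then A·3^2 = 36 gives A = 4, and f(n) = 4·3^n.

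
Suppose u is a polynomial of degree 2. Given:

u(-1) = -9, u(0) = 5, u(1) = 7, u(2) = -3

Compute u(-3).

First differences: 14, 2, -10. Second differences: -12, -12.
Level-2 differences are constant, so u has degree 2.
Fitting a degree-2 polynomial gives u(t) = -6t² + 8t + 5.
Then u(-3) = -73.

-73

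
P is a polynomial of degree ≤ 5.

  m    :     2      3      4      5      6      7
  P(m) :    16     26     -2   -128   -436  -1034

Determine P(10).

First differences: 10, -28, -126, -308, -598. Second differences: -38, -98, -182, -290. Third differences: -60, -84, -108. Fourth differences: -24, -24.
Level-4 differences are constant, so P has degree 4.
Fitting a degree-4 polynomial gives P(m) = -m^4 + 4m³ - m + 2.
Then P(10) = -6008.

-6008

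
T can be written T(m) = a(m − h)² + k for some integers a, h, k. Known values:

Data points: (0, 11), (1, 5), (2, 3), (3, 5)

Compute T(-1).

First differences -6, -2, 2; second difference 4 = 2a, so a = 2.
Expanding, the m-coefficient is −2ah = -4h; matching it to the data gives h = 2, and then k = 3.
So T(m) = 2(m − 2)² + 3.
T(-1) = 2·(-3)² + 3 = 21.

21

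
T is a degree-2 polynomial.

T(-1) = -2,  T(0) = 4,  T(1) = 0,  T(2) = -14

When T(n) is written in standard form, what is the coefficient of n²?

-5

Write T(n) = an² + bn + c; the 4 given values yield a linear system in the 3 coefficients.
Solving, T(n) = -5n² + n + 4.
The coefficient of n² is -5.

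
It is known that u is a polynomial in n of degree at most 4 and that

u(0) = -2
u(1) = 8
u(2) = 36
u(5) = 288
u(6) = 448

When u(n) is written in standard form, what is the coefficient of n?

Write u(n) = an^4 + bn³ + cn² + dn + e; the 5 given values yield a linear system in the 5 coefficients.
Solving, the leading coefficient vanishes, and u(n) = n³ + 6n² + 3n - 2.
The coefficient of n is 3.

3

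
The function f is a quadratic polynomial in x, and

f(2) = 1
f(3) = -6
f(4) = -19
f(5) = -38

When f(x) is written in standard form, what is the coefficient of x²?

Write f(x) = ax² + bx + c; the 4 given values yield a linear system in the 3 coefficients.
Solving, f(x) = -3x² + 8x - 3.
The coefficient of x² is -3.

-3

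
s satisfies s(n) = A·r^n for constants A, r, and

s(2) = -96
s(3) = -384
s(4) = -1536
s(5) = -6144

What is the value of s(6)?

Consecutive ratio: -384/(-96) = 4, and -1536/(-384) = 4, so r = 4.
Then A·4^2 = -96 gives A = -6, and s(n) = -6·4^n.
s(6) = -6·4^6 = -24576.

-24576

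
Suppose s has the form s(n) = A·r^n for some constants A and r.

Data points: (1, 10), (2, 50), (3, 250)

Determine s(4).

Consecutive ratio: 50/10 = 5, and 250/50 = 5, so r = 5.
Then A·5^1 = 10 gives A = 2, and s(n) = 2·5^n.
s(4) = 2·5^4 = 1250.

1250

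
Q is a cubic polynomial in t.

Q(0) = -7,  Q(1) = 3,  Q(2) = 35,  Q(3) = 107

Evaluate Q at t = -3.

Write Q(t) = at³ + bt² + ct + d; the 4 given values yield a linear system in the 4 coefficients.
Solving, Q(t) = 3t³ + 2t² + 5t - 7.
Then Q(-3) = -85.

-85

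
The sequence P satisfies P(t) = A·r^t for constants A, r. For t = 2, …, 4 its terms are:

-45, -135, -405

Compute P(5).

Consecutive ratio: -135/(-45) = 3, and -405/(-135) = 3, so r = 3.
Then A·3^2 = -45 gives A = -5, and P(t) = -5·3^t.
P(5) = -5·3^5 = -1215.

-1215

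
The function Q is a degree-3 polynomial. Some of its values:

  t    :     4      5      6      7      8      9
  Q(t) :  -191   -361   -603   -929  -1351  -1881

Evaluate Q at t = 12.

-4239

First differences: -170, -242, -326, -422, -530. Second differences: -72, -84, -96, -108. Third differences: -12, -12, -12.
Level-3 differences are constant, so Q has degree 3.
Fitting a degree-3 polynomial gives Q(t) = -2t³ - 6t² + 6t + 9.
Then Q(12) = -4239.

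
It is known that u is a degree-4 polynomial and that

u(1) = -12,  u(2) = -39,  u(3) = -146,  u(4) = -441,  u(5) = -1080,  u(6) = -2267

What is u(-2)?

First differences: -27, -107, -295, -639, -1187. Second differences: -80, -188, -344, -548. Third differences: -108, -156, -204. Fourth differences: -48, -48.
Level-4 differences are constant, so u has degree 4.
Fitting a degree-4 polynomial gives u(x) = -2x^4 + 2x³ - 2x² - 5x - 5.
Then u(-2) = -51.

-51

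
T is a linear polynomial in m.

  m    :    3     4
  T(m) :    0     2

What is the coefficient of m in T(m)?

2

Write T(m) = am + b; the 2 given values yield a linear system in the 2 coefficients.
Solving, T(m) = 2m - 6.
The coefficient of m is 2.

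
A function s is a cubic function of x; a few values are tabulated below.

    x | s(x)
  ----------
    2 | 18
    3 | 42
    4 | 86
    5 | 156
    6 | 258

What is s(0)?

6

First differences: 24, 44, 70, 102. Second differences: 20, 26, 32. Third differences: 6, 6.
Level-3 differences are constant, so s has degree 3.
Fitting a degree-3 polynomial gives s(x) = x³ + x² + 6.
The constant term is s(0) = 6.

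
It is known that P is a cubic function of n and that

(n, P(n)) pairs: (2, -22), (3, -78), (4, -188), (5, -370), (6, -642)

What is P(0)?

First differences: -56, -110, -182, -272. Second differences: -54, -72, -90. Third differences: -18, -18.
Level-3 differences are constant, so P has degree 3.
Fitting a degree-3 polynomial gives P(n) = -3n³ + n.
Then P(0) = 0.

0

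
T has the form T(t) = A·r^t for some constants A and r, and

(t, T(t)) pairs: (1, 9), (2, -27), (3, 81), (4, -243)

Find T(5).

Consecutive ratio: -27/9 = -3, and 81/(-27) = -3, so r = -3.
Then A·(-3)^1 = 9 gives A = -3, and T(t) = -3·(-3)^t.
T(5) = -3·(-3)^5 = 729.

729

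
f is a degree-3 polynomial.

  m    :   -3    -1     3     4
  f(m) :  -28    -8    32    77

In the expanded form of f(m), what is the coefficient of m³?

Write f(m) = am³ + bm² + cm + d; the 4 given values yield a linear system in the 4 coefficients.
Solving, f(m) = m³ + m² + m - 7.
The coefficient of m³ is 1.

1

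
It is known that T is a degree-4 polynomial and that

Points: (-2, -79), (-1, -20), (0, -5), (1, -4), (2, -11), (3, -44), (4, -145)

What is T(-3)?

First differences: 59, 15, 1, -7, -33, -101. Second differences: -44, -14, -8, -26, -68. Third differences: 30, 6, -18, -42. Fourth differences: -24, -24, -24.
Level-4 differences are constant, so T has degree 4.
Fitting a degree-4 polynomial gives T(n) = -n^4 + 3n³ - 6n² + 5n - 5.
Then T(-3) = -236.

-236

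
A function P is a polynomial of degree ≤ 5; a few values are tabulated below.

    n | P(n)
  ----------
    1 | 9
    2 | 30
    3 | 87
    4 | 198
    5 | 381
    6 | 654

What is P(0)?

First differences: 21, 57, 111, 183, 273. Second differences: 36, 54, 72, 90. Third differences: 18, 18, 18.
Level-3 differences are constant, so P has degree 3.
Fitting a degree-3 polynomial gives P(n) = 3n³ + 6.
The constant term is P(0) = 6.

6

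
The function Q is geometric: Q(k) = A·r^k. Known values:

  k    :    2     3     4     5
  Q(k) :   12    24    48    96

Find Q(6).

Consecutive ratio: 24/12 = 2, and 48/24 = 2, so r = 2.
Then A·2^2 = 12 gives A = 3, and Q(k) = 3·2^k.
Q(6) = 3·2^6 = 192.

192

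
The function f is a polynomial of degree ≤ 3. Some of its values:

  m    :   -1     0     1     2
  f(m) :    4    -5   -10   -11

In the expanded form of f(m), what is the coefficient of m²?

2

First differences: -9, -5, -1. Second differences: 4, 4.
Level-2 differences are constant, so f has degree 2.
Fitting a degree-2 polynomial gives f(m) = 2m² - 7m - 5.
The coefficient of m² is 2.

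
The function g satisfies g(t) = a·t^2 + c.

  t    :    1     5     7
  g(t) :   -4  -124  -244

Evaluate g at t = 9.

-404

From g(1) = -4 and g(5) = -124: 1a + c = -4 and 25a + c = -124.
Subtracting: 24a = -120, so a = -5; then c = -4 − (-5)·1 = 1.
So g(t) = -5t² + 1, and g(9) = -404.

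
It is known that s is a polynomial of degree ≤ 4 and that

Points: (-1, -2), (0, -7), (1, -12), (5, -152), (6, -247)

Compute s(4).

Write s(t) = at^4 + bt³ + ct² + dt + e; the 5 given values yield a linear system in the 5 coefficients.
Solving, the leading coefficient vanishes, and s(t) = -t³ - 4t - 7.
Then s(4) = -87.

-87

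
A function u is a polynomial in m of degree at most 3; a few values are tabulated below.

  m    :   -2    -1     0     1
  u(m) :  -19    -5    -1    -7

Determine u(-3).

-43

Write u(m) = am³ + bm² + cm + d; the 4 given values yield a linear system in the 4 coefficients.
Solving, the leading coefficient vanishes, and u(m) = -5m² - m - 1.
Then u(-3) = -43.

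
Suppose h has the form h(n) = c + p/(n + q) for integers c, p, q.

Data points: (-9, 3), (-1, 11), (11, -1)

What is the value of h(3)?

(h(n) − c)(n + q) = p for each data point; the three points give a linear system in c and q, then p follows.
Solving: c = 1, q = -1, p = -20, so h(n) = 1 − 20/(n − 1).
Then h(3) = 1 − 20/2 = -9.

-9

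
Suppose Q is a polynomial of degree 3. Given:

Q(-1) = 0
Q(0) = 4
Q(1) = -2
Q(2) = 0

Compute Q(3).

28

Write Q(x) = ax³ + bx² + cx + d; the 4 given values yield a linear system in the 4 coefficients.
Solving, Q(x) = 3x³ - 5x² - 4x + 4.
Then Q(3) = 28.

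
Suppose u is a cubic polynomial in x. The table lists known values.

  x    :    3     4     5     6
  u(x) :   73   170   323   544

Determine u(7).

845

Write u(x) = ax³ + bx² + cx + d; the 4 given values yield a linear system in the 4 coefficients.
Solving, u(x) = 2x³ + 4x² - 5x - 2.
Then u(7) = 845.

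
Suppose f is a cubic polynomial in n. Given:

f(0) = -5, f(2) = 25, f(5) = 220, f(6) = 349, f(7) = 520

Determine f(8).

Write f(n) = an³ + bn² + cn + d; the 5 given values yield a linear system in the 4 coefficients.
Solving, f(n) = n³ + 3n² + 5n - 5.
Then f(8) = 739.

739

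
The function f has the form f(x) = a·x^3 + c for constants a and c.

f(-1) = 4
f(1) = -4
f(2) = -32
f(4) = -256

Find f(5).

From f(-1) = 4 and f(1) = -4: -1a + c = 4 and 1a + c = -4.
Subtracting: 2a = -8, so a = -4; then c = 4 − (-4)·(-1) = 0.
So f(x) = -4x³ + 0, and f(5) = -500.

-500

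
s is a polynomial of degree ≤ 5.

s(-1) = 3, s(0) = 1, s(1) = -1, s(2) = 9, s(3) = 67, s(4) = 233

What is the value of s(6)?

First differences: -2, -2, 10, 58, 166. Second differences: 0, 12, 48, 108. Third differences: 12, 36, 60. Fourth differences: 24, 24.
Level-4 differences are constant, so s has degree 4.
Fitting a degree-4 polynomial gives s(k) = k^4 - k² - 2k + 1.
Then s(6) = 1249.

1249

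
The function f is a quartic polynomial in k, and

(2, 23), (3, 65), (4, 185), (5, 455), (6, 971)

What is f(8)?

Write f(k) = ak^4 + bk³ + ck² + dk + e; the 5 given values yield a linear system in the 5 coefficients.
Solving, f(k) = k^4 - 2k³ + 2k² + 5k + 5.
Then f(8) = 3245.

3245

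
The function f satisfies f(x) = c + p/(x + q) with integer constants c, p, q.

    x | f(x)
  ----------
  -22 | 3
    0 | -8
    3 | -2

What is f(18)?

1

(f(x) − c)(x + q) = p for each data point; the three points give a linear system in c and q, then p follows.
Solving: c = 2, q = 2, p = -20, so f(x) = 2 − 20/(x + 2).
Then f(18) = 2 − 20/20 = 1.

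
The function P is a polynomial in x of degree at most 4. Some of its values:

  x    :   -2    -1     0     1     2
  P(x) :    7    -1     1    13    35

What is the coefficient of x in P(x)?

7

First differences: -8, 2, 12, 22. Second differences: 10, 10, 10.
Level-2 differences are constant, so P has degree 2.
Fitting a degree-2 polynomial gives P(x) = 5x² + 7x + 1.
The coefficient of x is 7.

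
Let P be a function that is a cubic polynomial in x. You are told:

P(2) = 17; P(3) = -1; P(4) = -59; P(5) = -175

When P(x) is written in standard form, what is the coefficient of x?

Write P(x) = ax³ + bx² + cx + d; the 4 given values yield a linear system in the 4 coefficients.
Solving, P(x) = -3x³ + 7x² + 4x + 5.
The coefficient of x is 4.

4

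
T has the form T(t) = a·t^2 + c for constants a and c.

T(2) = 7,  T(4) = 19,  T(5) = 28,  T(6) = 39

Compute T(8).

67

From T(2) = 7 and T(4) = 19: 4a + c = 7 and 16a + c = 19.
Subtracting: 12a = 12, so a = 1; then c = 7 − 1·4 = 3.
So T(t) = 1t² + 3, and T(8) = 67.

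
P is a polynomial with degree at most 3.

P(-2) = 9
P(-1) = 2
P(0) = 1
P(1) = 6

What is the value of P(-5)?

66

Write P(t) = at³ + bt² + ct + d; the 4 given values yield a linear system in the 4 coefficients.
Solving, the leading coefficient vanishes, and P(t) = 3t² + 2t + 1.
Then P(-5) = 66.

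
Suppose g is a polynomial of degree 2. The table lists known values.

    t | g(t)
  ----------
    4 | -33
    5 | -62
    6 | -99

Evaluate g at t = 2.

Write g(t) = at² + bt + c; the 3 given values yield a linear system in the 3 coefficients.
Solving, g(t) = -4t² + 7t + 3.
Then g(2) = 1.

1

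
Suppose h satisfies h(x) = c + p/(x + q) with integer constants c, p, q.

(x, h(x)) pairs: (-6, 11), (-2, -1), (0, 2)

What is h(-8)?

8

(h(x) − c)(x + q) = p for each data point; the three points give a linear system in c and q, then p follows.
Solving: c = 5, q = 4, p = -12, so h(x) = 5 − 12/(x + 4).
Then h(-8) = 5 − 12/(-4) = 8.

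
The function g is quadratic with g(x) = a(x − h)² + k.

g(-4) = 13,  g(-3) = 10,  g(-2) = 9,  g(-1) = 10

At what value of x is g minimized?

-2

First differences -3, -1, 1; second difference 2 = 2a, so a = 1.
Expanding, the x-coefficient is −2ah = -2h; matching it to the data gives h = -2, and then k = 9.
So g(x) = 1(x + 2)² + 9.
Hence h = -2.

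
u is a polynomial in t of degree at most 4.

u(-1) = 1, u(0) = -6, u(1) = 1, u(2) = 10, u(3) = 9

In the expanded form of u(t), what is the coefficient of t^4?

Write u(t) = at^4 + bt³ + ct² + dt + e; the 5 given values yield a linear system in the 5 coefficients.
Solving, the leading coefficient vanishes, and u(t) = -2t³ + 7t² + 2t - 6.
The coefficient of t^4 is 0.

0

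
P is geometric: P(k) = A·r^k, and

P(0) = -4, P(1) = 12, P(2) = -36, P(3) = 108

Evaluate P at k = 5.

Consecutive ratio: 12/(-4) = -3, and -36/12 = -3, so r = -3.
Then A·(-3)^0 = -4 gives A = -4, and P(k) = -4·(-3)^k.
P(5) = -4·(-3)^5 = 972.

972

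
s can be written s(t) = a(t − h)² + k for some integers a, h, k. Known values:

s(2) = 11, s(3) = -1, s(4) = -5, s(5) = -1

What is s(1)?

31

First differences -12, -4, 4; second difference 8 = 2a, so a = 4.
Expanding, the t-coefficient is −2ah = -8h; matching it to the data gives h = 4, and then k = -5.
So s(t) = 4(t − 4)² − 5.
s(1) = 4·(-3)² − 5 = 31.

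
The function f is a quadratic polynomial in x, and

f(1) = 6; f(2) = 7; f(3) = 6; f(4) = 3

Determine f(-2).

-9

First differences: 1, -1, -3. Second differences: -2, -2.
Level-2 differences are constant, so f has degree 2.
Fitting a degree-2 polynomial gives f(x) = -x² + 4x + 3.
Then f(-2) = -9.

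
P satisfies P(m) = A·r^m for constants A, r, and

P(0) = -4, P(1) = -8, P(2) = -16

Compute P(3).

-32

Consecutive ratio: -8/(-4) = 2, and -16/(-8) = 2, so r = 2.
Then A·2^0 = -4 gives A = -4, and P(m) = -4·2^m.
P(3) = -4·2^3 = -32.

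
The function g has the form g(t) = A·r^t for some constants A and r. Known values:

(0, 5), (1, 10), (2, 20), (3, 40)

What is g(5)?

Consecutive ratio: 10/5 = 2, and 20/10 = 2, so r = 2.
Then A·2^0 = 5 gives A = 5, and g(t) = 5·2^t.
g(5) = 5·2^5 = 160.

160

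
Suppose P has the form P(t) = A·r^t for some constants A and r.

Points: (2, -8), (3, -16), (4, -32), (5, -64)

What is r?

Consecutive ratio: -16/(-8) = 2, and -32/(-16) = 2, so r = 2.
Then A·2^2 = -8 gives A = -2, and P(t) = -2·2^t.

2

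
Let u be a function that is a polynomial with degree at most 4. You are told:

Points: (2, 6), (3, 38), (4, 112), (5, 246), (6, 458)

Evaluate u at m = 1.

-2

First differences: 32, 74, 134, 212. Second differences: 42, 60, 78. Third differences: 18, 18.
Level-3 differences are constant, so u has degree 3.
Fitting a degree-3 polynomial gives u(m) = 3m³ - 6m² + 5m - 4.
Then u(1) = -2.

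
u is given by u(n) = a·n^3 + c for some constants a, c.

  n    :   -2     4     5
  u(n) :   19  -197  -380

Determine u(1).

From u(-2) = 19 and u(4) = -197: -8a + c = 19 and 64a + c = -197.
Subtracting: 72a = -216, so a = -3; then c = 19 − (-3)·(-8) = -5.
So u(n) = -3n³ − 5, and u(1) = -8.

-8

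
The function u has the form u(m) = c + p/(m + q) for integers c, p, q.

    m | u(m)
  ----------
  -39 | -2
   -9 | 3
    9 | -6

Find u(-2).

(u(m) − c)(m + q) = p for each data point; the three points give a linear system in c and q, then p follows.
Solving: c = -3, q = 3, p = -36, so u(m) = -3 − 36/(m + 3).
Then u(-2) = -3 − 36/1 = -39.

-39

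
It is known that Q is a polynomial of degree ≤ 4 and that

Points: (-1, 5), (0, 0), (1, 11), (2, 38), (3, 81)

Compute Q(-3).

Write Q(m) = am^4 + bm³ + cm² + dm + e; the 5 given values yield a linear system in the 5 coefficients.
Solving, the top 2 coefficients vanish, and Q(m) = 8m² + 3m.
Then Q(-3) = 63.

63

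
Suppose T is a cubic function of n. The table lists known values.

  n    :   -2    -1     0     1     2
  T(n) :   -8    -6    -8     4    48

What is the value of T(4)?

First differences: 2, -2, 12, 44. Second differences: -4, 14, 32. Third differences: 18, 18.
Level-3 differences are constant, so T has degree 3.
Fitting a degree-3 polynomial gives T(n) = 3n³ + 7n² + 2n - 8.
Then T(4) = 304.

304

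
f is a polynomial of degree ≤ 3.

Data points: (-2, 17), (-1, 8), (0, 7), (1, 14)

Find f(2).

First differences: -9, -1, 7. Second differences: 8, 8.
Level-2 differences are constant, so f has degree 2.
Extending the table by one column gives the next first difference 15, so f(2) = 14 + 15 = 29.

29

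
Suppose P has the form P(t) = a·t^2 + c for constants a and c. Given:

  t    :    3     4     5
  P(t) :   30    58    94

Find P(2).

From P(3) = 30 and P(4) = 58: 9a + c = 30 and 16a + c = 58.
Subtracting: 7a = 28, so a = 4; then c = 30 − 4·9 = -6.
So P(t) = 4t² − 6, and P(2) = 10.

10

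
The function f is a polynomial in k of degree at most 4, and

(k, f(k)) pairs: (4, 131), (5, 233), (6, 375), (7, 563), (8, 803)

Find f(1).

Write f(k) = ak^4 + bk³ + ck² + dk + e; the 5 given values yield a linear system in the 5 coefficients.
Solving, the leading coefficient vanishes, and f(k) = k³ + 5k² - 4k + 3.
Then f(1) = 5.

5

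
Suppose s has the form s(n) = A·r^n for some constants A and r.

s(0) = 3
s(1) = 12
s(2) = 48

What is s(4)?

Consecutive ratio: 12/3 = 4, and 48/12 = 4, so r = 4.
Then A·4^0 = 3 gives A = 3, and s(n) = 3·4^n.
s(4) = 3·4^4 = 768.

768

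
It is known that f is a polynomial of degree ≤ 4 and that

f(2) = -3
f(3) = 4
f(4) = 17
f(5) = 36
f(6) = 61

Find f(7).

First differences: 7, 13, 19, 25. Second differences: 6, 6, 6.
Level-2 differences are constant, so f has degree 2.
Fitting a degree-2 polynomial gives f(x) = 3x² - 8x + 1.
Then f(7) = 92.

92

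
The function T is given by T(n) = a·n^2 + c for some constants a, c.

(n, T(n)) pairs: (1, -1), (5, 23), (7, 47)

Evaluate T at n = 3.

From T(1) = -1 and T(5) = 23: 1a + c = -1 and 25a + c = 23.
Subtracting: 24a = 24, so a = 1; then c = -1 − 1·1 = -2.
So T(n) = 1n² − 2, and T(3) = 7.

7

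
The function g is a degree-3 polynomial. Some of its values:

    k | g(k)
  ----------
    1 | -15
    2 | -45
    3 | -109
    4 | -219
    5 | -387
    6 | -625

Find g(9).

-1879

First differences: -30, -64, -110, -168, -238. Second differences: -34, -46, -58, -70. Third differences: -12, -12, -12.
Level-3 differences are constant, so g has degree 3.
Fitting a degree-3 polynomial gives g(k) = -2k³ - 5k² - k - 7.
Then g(9) = -1879.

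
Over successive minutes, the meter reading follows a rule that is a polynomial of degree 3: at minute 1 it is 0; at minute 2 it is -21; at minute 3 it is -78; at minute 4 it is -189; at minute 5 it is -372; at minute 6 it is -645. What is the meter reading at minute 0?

Write the value at x as P(x).
First differences: -21, -57, -111, -183, -273. Second differences: -36, -54, -72, -90. Third differences: -18, -18, -18.
Level-3 differences are constant, so P has degree 3.
Fitting a degree-3 polynomial gives P(x) = -3x³ + 3.
Then P(0) = 3.

3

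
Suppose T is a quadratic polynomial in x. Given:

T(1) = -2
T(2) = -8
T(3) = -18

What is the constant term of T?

0

Write T(x) = ax² + bx + c; the 3 given values yield a linear system in the 3 coefficients.
Solving, T(x) = -2x².
The constant term is T(0) = 0.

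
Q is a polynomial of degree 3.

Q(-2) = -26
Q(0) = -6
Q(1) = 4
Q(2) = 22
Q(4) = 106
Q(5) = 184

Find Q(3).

Write Q(x) = ax³ + bx² + cx + d; the 6 given values yield a linear system in the 4 coefficients.
Solving, Q(x) = x³ + x² + 8x - 6.
Then Q(3) = 54.

54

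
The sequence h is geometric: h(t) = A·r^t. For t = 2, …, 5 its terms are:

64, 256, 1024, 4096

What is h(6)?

Consecutive ratio: 256/64 = 4, and 1024/256 = 4, so r = 4.
Then A·4^2 = 64 gives A = 4, and h(t) = 4·4^t.
h(6) = 4·4^6 = 16384.

16384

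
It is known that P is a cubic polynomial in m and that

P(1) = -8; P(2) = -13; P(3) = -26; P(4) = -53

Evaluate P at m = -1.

2

Write P(m) = am³ + bm² + cm + d; the 4 given values yield a linear system in the 4 coefficients.
Solving, P(m) = -m³ + 2m² - 4m - 5.
Then P(-1) = 2.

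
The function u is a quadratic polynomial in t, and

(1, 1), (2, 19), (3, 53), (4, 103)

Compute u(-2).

43

First differences: 18, 34, 50. Second differences: 16, 16.
Level-2 differences are constant, so u has degree 2.
Fitting a degree-2 polynomial gives u(t) = 8t² - 6t - 1.
Then u(-2) = 43.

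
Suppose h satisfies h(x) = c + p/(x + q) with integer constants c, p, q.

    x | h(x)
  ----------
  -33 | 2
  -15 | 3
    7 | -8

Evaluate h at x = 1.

19

(h(x) − c)(x + q) = p for each data point; the three points give a linear system in c and q, then p follows.
Solving: c = 1, q = -3, p = -36, so h(x) = 1 − 36/(x − 3).
Then h(1) = 1 − 36/(-2) = 19.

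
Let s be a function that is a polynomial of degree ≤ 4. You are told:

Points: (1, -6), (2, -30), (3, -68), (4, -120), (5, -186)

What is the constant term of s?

Write s(x) = ax^4 + bx³ + cx² + dx + e; the 5 given values yield a linear system in the 5 coefficients.
Solving, the top 2 coefficients vanish, and s(x) = -7x² - 3x + 4.
The constant term is s(0) = 4.

4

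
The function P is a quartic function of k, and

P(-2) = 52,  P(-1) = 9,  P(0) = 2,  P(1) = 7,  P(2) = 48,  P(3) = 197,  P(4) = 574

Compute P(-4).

582

First differences: -43, -7, 5, 41, 149, 377. Second differences: 36, 12, 36, 108, 228. Third differences: -24, 24, 72, 120. Fourth differences: 48, 48, 48.
Level-4 differences are constant, so P has degree 4.
Fitting a degree-4 polynomial gives P(k) = 2k^4 + 4k² - k + 2.
Then P(-4) = 582.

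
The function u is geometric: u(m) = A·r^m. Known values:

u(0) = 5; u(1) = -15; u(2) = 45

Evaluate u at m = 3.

Consecutive ratio: -15/5 = -3, and 45/(-15) = -3, so r = -3.
Then A·(-3)^0 = 5 gives A = 5, and u(m) = 5·(-3)^m.
u(3) = 5·(-3)^3 = -135.

-135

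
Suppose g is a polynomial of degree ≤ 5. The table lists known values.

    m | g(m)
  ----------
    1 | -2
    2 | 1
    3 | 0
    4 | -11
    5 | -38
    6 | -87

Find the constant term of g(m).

-3

Write g(m) = am^5 + bm^4 + cm³ + dm² + em + p; the 6 given values yield a linear system in the 6 coefficients.
Solving, the top 2 coefficients vanish, and g(m) = -m³ + 4m² - 2m - 3.
The constant term is g(0) = -3.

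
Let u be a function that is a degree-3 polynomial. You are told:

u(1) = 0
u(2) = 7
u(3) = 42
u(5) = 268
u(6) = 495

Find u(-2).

Write u(k) = ak³ + bk² + ck + d; the 5 given values yield a linear system in the 4 coefficients.
Solving, u(k) = 3k³ - 4k² - 2k + 3.
Then u(-2) = -33.

-33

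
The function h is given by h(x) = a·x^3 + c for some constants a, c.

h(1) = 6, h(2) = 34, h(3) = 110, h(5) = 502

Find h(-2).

From h(1) = 6 and h(2) = 34: 1a + c = 6 and 8a + c = 34.
Subtracting: 7a = 28, so a = 4; then c = 6 − 4·1 = 2.
So h(x) = 4x³ + 2, and h(-2) = -30.

-30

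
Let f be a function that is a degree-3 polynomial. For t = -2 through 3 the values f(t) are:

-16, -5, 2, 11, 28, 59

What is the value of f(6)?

Write f(t) = at³ + bt² + ct + d; the 6 given values yield a linear system in the 4 coefficients.
Solving, f(t) = t³ + t² + 7t + 2.
Then f(6) = 296.

296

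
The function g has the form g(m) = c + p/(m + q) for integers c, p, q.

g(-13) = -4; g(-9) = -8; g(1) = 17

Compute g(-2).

(g(m) − c)(m + q) = p for each data point; the three points give a linear system in c and q, then p follows.
Solving: c = 2, q = 3, p = 60, so g(m) = 2 + 60/(m + 3).
Then g(-2) = 2 + 60/1 = 62.

62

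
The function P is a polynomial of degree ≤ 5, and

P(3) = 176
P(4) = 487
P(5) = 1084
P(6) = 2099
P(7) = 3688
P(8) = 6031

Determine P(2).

43

First differences: 311, 597, 1015, 1589, 2343. Second differences: 286, 418, 574, 754. Third differences: 132, 156, 180. Fourth differences: 24, 24.
Level-4 differences are constant, so P has degree 4.
Fitting a degree-4 polynomial gives P(k) = k^4 + 4k³ - 2k² + 2k - 1.
Then P(2) = 43.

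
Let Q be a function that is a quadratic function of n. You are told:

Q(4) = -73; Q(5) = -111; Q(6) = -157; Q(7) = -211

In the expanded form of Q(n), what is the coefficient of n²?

-4

First differences: -38, -46, -54. Second differences: -8, -8.
Level-2 differences are constant, so Q has degree 2.
Fitting a degree-2 polynomial gives Q(n) = -4n² - 2n - 1.
The coefficient of n² is -4.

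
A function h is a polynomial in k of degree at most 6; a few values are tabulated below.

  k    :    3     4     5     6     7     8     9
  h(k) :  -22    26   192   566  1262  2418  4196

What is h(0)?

Write h(k) = ak^6 + bk^5 + ck^4 + dk³ + ek² + pk + q; the 7 given values yield a linear system in the 7 coefficients.
Solving, the top 2 coefficients vanish, and h(k) = k^4 - 3k³ - 2k² - 2k + 2.
The constant term is h(0) = 2.

2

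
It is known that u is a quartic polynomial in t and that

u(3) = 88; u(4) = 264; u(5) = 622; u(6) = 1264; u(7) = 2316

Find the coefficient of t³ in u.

-1

Write u(t) = at^4 + bt³ + ct² + dt + e; the 5 given values yield a linear system in the 5 coefficients.
Solving, u(t) = t^4 - t³ + 6t² - 4t - 8.
The coefficient of t³ is -1.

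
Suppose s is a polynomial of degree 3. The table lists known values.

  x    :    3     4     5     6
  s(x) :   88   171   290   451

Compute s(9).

Write s(x) = ax³ + bx² + cx + d; the 4 given values yield a linear system in the 4 coefficients.
Solving, s(x) = x³ + 6x² + 4x - 5.
Then s(9) = 1246.

1246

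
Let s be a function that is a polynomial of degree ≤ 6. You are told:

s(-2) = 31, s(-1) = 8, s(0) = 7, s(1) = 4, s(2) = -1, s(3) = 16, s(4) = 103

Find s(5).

332

Write s(m) = am^6 + bm^5 + cm^4 + dm³ + em² + pm + q; the 7 given values yield a linear system in the 7 coefficients.
Solving, the top 2 coefficients vanish, and s(m) = m^4 - 2m³ - 2m² + 7.
Then s(5) = 332.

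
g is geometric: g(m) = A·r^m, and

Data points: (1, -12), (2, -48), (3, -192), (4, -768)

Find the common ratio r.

4

Consecutive ratio: -48/(-12) = 4, and -192/(-48) = 4, so r = 4.
Then A·4^1 = -12 gives A = -3, and g(m) = -3·4^m.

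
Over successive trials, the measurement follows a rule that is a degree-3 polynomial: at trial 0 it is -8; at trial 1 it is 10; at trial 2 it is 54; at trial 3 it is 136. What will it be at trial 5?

Write the value at m as u(m).
Write u(m) = am³ + bm² + cm + d; the 4 given values yield a linear system in the 4 coefficients.
Solving, u(m) = 2m³ + 7m² + 9m - 8.
Then u(5) = 462.

462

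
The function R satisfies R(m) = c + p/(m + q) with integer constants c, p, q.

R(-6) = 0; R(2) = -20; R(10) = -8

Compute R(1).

(R(m) − c)(m + q) = p for each data point; the three points give a linear system in c and q, then p follows.
Solving: c = -5, q = 0, p = -30, so R(m) = -5 − 30/(m + 0).
Then R(1) = -5 − 30/1 = -35.

-35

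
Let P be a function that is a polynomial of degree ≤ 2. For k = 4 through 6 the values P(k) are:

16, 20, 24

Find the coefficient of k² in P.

0

First differences: 4, 4.
Level-1 differences are constant, so P has degree 1.
Fitting a degree-1 polynomial gives P(k) = 4k.
The coefficient of k² is 0.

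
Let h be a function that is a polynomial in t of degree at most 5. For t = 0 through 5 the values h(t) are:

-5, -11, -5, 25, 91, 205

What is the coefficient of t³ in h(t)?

2

First differences: -6, 6, 30, 66, 114. Second differences: 12, 24, 36, 48. Third differences: 12, 12, 12.
Level-3 differences are constant, so h has degree 3.
Fitting a degree-3 polynomial gives h(t) = 2t³ - 8t - 5.
The coefficient of t³ is 2.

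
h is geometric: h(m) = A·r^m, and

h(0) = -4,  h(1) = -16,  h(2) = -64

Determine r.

Consecutive ratio: -16/(-4) = 4, and -64/(-16) = 4, so r = 4.
Then A·4^0 = -4 gives A = -4, and h(m) = -4·4^m.

4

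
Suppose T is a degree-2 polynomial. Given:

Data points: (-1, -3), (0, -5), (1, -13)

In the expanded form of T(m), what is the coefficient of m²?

-3

Write T(m) = am² + bm + c; the 3 given values yield a linear system in the 3 coefficients.
Solving, T(m) = -3m² - 5m - 5.
The coefficient of m² is -3.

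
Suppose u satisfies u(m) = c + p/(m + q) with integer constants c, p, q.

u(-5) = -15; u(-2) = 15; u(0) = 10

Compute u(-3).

25

(u(m) − c)(m + q) = p for each data point; the three points give a linear system in c and q, then p follows.
Solving: c = 5, q = 4, p = 20, so u(m) = 5 + 20/(m + 4).
Then u(-3) = 5 + 20/1 = 25.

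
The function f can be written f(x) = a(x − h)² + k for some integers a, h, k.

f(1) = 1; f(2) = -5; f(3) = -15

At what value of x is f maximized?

0

First differences -6, -10; second difference -4 = 2a, so a = -2.
Expanding, the x-coefficient is −2ah = 4h; matching it to the data gives h = 0, and then k = 3.
So f(x) = -2(x + 0)² + 3.
Hence h = 0.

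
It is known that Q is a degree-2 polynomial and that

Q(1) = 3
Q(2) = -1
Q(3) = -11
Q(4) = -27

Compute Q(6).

-77

Write Q(n) = an² + bn + c; the 4 given values yield a linear system in the 3 coefficients.
Solving, Q(n) = -3n² + 5n + 1.
Then Q(6) = -77.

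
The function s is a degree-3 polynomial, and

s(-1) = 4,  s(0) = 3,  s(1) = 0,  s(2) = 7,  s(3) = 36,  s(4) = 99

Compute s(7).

First differences: -1, -3, 7, 29, 63. Second differences: -2, 10, 22, 34. Third differences: 12, 12, 12.
Level-3 differences are constant, so s has degree 3.
Fitting a degree-3 polynomial gives s(t) = 2t³ - t² - 4t + 3.
Then s(7) = 612.

612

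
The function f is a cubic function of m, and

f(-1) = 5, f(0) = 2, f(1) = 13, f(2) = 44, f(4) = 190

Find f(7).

Write f(m) = am³ + bm² + cm + d; the 5 given values yield a linear system in the 4 coefficients.
Solving, f(m) = m³ + 7m² + 3m + 2.
Then f(7) = 709.

709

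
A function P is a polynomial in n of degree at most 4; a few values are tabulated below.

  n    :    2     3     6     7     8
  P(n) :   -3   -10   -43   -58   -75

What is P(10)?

Write P(n) = an^4 + bn³ + cn² + dn + e; the 5 given values yield a linear system in the 5 coefficients.
Solving, the top 2 coefficients vanish, and P(n) = -n² - 2n + 5.
Then P(10) = -115.

-115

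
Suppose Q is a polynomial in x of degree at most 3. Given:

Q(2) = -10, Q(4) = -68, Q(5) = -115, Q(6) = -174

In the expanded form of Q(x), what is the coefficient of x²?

-6

Write Q(x) = ax³ + bx² + cx + d; the 4 given values yield a linear system in the 4 coefficients.
Solving, the leading coefficient vanishes, and Q(x) = -6x² + 7x.
The coefficient of x² is -6.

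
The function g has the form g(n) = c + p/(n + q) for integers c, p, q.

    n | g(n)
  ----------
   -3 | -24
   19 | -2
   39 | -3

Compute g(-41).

-5

(g(n) − c)(n + q) = p for each data point; the three points give a linear system in c and q, then p follows.
Solving: c = -4, q = 1, p = 40, so g(n) = -4 + 40/(n + 1).
Then g(-41) = -4 + 40/(-40) = -5.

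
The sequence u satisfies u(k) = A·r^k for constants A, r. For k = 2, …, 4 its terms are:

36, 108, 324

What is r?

3

Consecutive ratio: 108/36 = 3, and 324/108 = 3, so r = 3.
Then A·3^2 = 36 gives A = 4, and u(k) = 4·3^k.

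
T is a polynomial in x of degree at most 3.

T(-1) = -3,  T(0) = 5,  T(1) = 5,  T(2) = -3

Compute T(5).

-75

First differences: 8, 0, -8. Second differences: -8, -8.
Level-2 differences are constant, so T has degree 2.
Fitting a degree-2 polynomial gives T(x) = -4x² + 4x + 5.
Then T(5) = -75.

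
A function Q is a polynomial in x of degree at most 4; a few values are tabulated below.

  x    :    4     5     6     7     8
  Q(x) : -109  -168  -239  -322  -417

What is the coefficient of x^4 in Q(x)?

0

First differences: -59, -71, -83, -95. Second differences: -12, -12, -12.
Level-2 differences are constant, so Q has degree 2.
Fitting a degree-2 polynomial gives Q(x) = -6x² - 5x + 7.
The coefficient of x^4 is 0.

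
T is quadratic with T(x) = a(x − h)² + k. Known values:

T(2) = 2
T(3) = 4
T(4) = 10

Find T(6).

34

First differences 2, 6; second difference 4 = 2a, so a = 2.
Expanding, the x-coefficient is −2ah = -4h; matching it to the data gives h = 2, and then k = 2.
So T(x) = 2(x − 2)² + 2.
T(6) = 2·4² + 2 = 34.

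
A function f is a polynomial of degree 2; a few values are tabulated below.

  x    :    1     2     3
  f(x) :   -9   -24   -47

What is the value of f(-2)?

Write f(x) = ax² + bx + c; the 3 given values yield a linear system in the 3 coefficients.
Solving, f(x) = -4x² - 3x - 2.
Then f(-2) = -12.

-12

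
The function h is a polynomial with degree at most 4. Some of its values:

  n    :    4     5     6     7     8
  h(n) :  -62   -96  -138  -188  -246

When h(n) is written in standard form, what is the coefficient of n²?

First differences: -34, -42, -50, -58. Second differences: -8, -8, -8.
Level-2 differences are constant, so h has degree 2.
Fitting a degree-2 polynomial gives h(n) = -4n² + 2n - 6.
The coefficient of n² is -4.

-4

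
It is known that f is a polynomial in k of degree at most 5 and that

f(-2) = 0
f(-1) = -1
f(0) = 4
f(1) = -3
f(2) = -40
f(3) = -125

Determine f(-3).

25

First differences: -1, 5, -7, -37, -85. Second differences: 6, -12, -30, -48. Third differences: -18, -18, -18.
Level-3 differences are constant, so f has degree 3.
Fitting a degree-3 polynomial gives f(k) = -3k³ - 6k² + 2k + 4.
Then f(-3) = 25.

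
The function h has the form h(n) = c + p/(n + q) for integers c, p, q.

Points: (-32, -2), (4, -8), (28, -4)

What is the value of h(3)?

(h(n) − c)(n + q) = p for each data point; the three points give a linear system in c and q, then p follows.
Solving: c = -3, q = 2, p = -30, so h(n) = -3 − 30/(n + 2).
Then h(3) = -3 − 30/5 = -9.

-9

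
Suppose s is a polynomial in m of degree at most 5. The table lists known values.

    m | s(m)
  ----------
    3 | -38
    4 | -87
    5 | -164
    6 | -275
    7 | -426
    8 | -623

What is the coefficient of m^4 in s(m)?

0

First differences: -49, -77, -111, -151, -197. Second differences: -28, -34, -40, -46. Third differences: -6, -6, -6.
Level-3 differences are constant, so s has degree 3.
Fitting a degree-3 polynomial gives s(m) = -m³ - 2m² + 2m + 1.
The coefficient of m^4 is 0.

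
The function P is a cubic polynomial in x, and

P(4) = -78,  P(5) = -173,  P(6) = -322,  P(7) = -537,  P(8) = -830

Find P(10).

-1698

First differences: -95, -149, -215, -293. Second differences: -54, -66, -78. Third differences: -12, -12.
Level-3 differences are constant, so P has degree 3.
Fitting a degree-3 polynomial gives P(x) = -2x³ + 3x² + 2.
Then P(10) = -1698.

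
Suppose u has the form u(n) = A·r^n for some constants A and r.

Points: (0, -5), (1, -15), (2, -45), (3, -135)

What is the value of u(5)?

-1215

Consecutive ratio: -15/(-5) = 3, and -45/(-15) = 3, so r = 3.
Then A·3^0 = -5 gives A = -5, and u(n) = -5·3^n.
u(5) = -5·3^5 = -1215.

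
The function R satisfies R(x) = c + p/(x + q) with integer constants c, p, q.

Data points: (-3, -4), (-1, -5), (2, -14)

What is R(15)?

(R(x) − c)(x + q) = p for each data point; the three points give a linear system in c and q, then p follows.
Solving: c = -2, q = -3, p = 12, so R(x) = -2 + 12/(x − 3).
Then R(15) = -2 + 12/12 = -1.

-1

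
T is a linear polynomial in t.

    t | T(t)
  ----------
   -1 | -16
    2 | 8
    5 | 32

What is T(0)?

Write T(t) = at + b; the 3 given values yield a linear system in the 2 coefficients.
Solving, T(t) = 8t - 8.
The constant term is T(0) = -8.

-8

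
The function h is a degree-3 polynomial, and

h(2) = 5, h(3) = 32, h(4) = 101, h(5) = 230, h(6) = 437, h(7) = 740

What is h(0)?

5

First differences: 27, 69, 129, 207, 303. Second differences: 42, 60, 78, 96. Third differences: 18, 18, 18.
Level-3 differences are constant, so h has degree 3.
Fitting a degree-3 polynomial gives h(t) = 3t³ - 6t² + 5.
The constant term is h(0) = 5.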